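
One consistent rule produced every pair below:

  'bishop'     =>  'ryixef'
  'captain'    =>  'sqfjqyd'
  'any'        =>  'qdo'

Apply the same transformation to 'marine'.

It's a constant shift of +16 (ROT16).
On marine: m+16=c, a+16=q, r+16=h, i+16=y, n+16=d, e+16=u.

cqhydu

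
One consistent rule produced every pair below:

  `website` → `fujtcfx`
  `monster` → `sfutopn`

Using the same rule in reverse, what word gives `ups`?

The output letters match the input read backwards, each shifted +1: website reversed is etisbew. Read the word backwards and shift each letter +1.
Decoding ups: shift back: u−1=t, p−1=o, s−1=r → tor; then reverse → rot.

rot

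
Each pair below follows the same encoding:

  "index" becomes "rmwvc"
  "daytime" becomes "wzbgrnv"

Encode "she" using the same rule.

Each pair mirrors across the alphabet (i↔r, n↔m, d↔w): positions sum to 25. This is the alphabet-reversal cipher (Atbash): a becomes z, b becomes y, etc.
On she: s↔h, h↔s, e↔v.

hsv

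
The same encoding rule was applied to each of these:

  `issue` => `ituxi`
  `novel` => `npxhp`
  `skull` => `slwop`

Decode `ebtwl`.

earth

The shift increases by 1 at each position, starting from +0: 0, 1, 2, ….
Reversing it on ebtwl: e−0=e, b−1=a, t−2=r, w−3=t, l−4=h.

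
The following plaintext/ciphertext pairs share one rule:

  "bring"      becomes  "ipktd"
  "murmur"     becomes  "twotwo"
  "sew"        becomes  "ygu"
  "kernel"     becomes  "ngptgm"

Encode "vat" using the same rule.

The word is reversed, then every letter is shifted forward by 2.
On vat: reverse → tav; then shift: t+2=v, a+2=c, v+2=x.

vcx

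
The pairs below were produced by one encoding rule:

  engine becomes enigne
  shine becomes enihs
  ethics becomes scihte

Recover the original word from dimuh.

humid

The output letters match the input read backwards: engine reversed is enigne. It's just the letters in reverse order.
Undoing it on dimuh: then reverse → humid.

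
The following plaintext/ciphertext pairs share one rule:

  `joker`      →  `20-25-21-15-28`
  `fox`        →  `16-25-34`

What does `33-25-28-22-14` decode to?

j is letter #10 and maps to 20: an offset of 10. Letters become their 1-based position plus 10 (so a→11, b→12, …).
Decoding 33-25-28-22-14: 33→(33−10)÷1=23=w, 25→(25−10)÷1=15=o, 28→(28−10)÷1=18=r, 22→(22−10)÷1=12=l, 14→(14−10)÷1=4=d.

world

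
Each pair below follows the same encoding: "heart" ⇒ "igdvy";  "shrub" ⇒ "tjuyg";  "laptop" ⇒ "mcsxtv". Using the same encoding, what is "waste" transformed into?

xcvxj

Letter i (0-indexed) is shifted by i+1, so successive shifts are 1, 2, 3, ….
On waste: w+1=x, a+2=c, s+3=v, t+4=x, e+5=j.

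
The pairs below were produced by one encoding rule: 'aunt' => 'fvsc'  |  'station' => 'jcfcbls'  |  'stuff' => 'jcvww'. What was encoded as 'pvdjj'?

a(0)→f(5) and u(20)→v(21) fit y≡19x+5 (mod 26); the inverse of 19 mod 26 is 11. Each letter's alphabet position (a=0..z=25) is mapped through 19·x+5 mod 26 — an affine cipher.
Reversing it on pvdjj: p(15)→11·(15−5)≡6=g; v(21)→11·(21−5)≡20=u; d(3)→11·(3−5)≡4=e; j(9)→11·(9−5)≡18=s; j(9)→11·(9−5)≡18=s (all mod 26).

guess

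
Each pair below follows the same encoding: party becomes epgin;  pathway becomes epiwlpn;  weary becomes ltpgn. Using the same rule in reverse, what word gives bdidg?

motor

Every letter moves 15 places later in the alphabet, wrapping around z→a.
Undoing it on bdidg: b−15=m, d−15=o, i−15=t, d−15=o, g−15=r.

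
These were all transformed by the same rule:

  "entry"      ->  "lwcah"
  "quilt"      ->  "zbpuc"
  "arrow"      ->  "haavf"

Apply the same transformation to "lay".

uhh

Vowels shift forward by 7 and consonants shift forward by 9.
Applying it to lay: l(cons)+9=u, a(vowel)+7=h, y(cons)+9=h.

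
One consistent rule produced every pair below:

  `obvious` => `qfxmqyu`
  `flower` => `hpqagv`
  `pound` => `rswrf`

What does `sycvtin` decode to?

quarrel

Shifts by position in obvious: pos 0: o→q (+2), pos 1: b→f (+4), pos 2: v→x (+2), pos 3: i→m (+4) — repeating every 2. A repeating key of period 2 is used — shifts +2, +4 over and over.
Decoding sycvtin: s−2=q, y−4=u, c−2=a, v−4=r, t−2=r, i−4=e, n−2=l.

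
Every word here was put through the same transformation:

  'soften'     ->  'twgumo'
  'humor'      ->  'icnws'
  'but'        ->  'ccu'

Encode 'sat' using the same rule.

The rule splits by letter class: vowels +8, consonants +1.
On sat: s(cons)+1=t, a(vowel)+8=i, t(cons)+1=u.

tiu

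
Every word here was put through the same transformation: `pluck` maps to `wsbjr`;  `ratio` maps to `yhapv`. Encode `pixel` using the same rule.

Compare letters: p→w is +7, l→s is +7, u→b is +7 — a constant shift. Each letter is shifted forward by 7 in the alphabet (a Caesar shift of +7).
On pixel: p+7=w, i+7=p, x+7=e, e+7=l, l+7=s.

wpels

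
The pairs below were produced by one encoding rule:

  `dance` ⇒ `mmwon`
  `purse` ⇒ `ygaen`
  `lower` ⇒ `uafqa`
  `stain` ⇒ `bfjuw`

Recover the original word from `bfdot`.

A repeating key of period 2 is used — shifts +9, +12 over and over.
Reversing it on bfdot: b−9=s, f−12=t, d−9=u, o−12=c, t−9=k.

stuck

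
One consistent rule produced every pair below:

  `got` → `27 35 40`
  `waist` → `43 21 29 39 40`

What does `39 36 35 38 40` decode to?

sport

The number is (letter's place in the alphabet, a=1) + 20.
Undoing it on 39 36 35 38 40: 39→(39−20)÷1=19=s, 36→(36−20)÷1=16=p, 35→(35−20)÷1=15=o, 38→(38−20)÷1=18=r, 40→(40−20)÷1=20=t.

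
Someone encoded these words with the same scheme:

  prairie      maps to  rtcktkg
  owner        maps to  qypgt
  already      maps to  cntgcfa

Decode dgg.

bee

Compare letters: p→r is +2, r→t is +2, a→c is +2 — a constant shift. It's a constant shift of +2 (ROT2).
Reversing it on dgg: d−2=b, g−2=e, g−2=e.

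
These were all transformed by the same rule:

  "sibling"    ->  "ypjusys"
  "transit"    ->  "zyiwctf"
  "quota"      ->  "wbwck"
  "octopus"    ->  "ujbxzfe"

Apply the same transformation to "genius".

Each letter shifts forward by (position + 6), i.e. 6, 7, 8, … — the shift grows by one for each successive letter.
For genius: g+6=m, e+7=l, n+8=v, i+9=r, u+10=e, s+11=d.

mlvred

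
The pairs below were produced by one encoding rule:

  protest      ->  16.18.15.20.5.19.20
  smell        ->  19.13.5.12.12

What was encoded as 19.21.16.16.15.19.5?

suppose

Letters become their 1-indexed alphabet positions: a=1 … z=26.
Undoing it on 19.21.16.16.15.19.5: 19=s, 21=u, 16=p, 16=p, 15=o, 19=s, 5=e.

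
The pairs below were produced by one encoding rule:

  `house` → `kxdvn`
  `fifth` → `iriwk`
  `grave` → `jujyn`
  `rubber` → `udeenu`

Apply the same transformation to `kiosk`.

The shift depends on letter class: consonant h→k is +3, but vowel o→x is +9. Two shifts are in play — +9 for a/e/i/o/u, +3 for every other letter.
Applying it to kiosk: k(cons)+3=n, i(vowel)+9=r, o(vowel)+9=x, s(cons)+3=v, k(cons)+3=n.

nrxvn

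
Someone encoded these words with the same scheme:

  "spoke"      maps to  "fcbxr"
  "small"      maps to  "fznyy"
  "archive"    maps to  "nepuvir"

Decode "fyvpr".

slice

Each letter is shifted forward by 13 in the alphabet (a Caesar shift of +13).
Decoding fyvpr: f−13=s, y−13=l, v−13=i, p−13=c, r−13=e.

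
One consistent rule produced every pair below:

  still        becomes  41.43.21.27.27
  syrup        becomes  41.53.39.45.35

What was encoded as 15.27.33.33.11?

s(#19)→41 and t(#20)→43: differences scale by 2, so n = 2·pos + 3. The formula is n = 2×(alphabet index, a=1) + 3.
Reversing it on 15.27.33.33.11: 15→(15−3)÷2=6=f, 27→(27−3)÷2=12=l, 33→(33−3)÷2=15=o, 33→(33−3)÷2=15=o, 11→(11−3)÷2=4=d.

flood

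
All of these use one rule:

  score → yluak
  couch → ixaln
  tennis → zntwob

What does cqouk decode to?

Shifts by position in score: pos 0: s→y (+6), pos 1: c→l (+9), pos 2: o→u (+6), pos 3: r→a (+9) — repeating every 2. It's a Vigenère-style cipher with numeric key [6,9]: position i shifts by key[i mod 2].
Reversing it on cqouk: c−6=w, q−9=h, o−6=i, u−9=l, k−6=e.

while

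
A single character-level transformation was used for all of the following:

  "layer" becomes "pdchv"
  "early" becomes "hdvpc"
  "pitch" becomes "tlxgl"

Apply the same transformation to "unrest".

xrvhwx

The shift depends on letter class: consonant l→p is +4, but vowel a→d is +3. The rule splits by letter class: vowels +3, consonants +4.
Applying it to unrest: u(vowel)+3=x, n(cons)+4=r, r(cons)+4=v, e(vowel)+3=h, s(cons)+4=w, t(cons)+4=x.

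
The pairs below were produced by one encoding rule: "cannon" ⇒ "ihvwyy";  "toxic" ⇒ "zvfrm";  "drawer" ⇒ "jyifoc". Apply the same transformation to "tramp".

zyivz

In cannon: c→i is +6, a→h is +7, n→v is +8, n→w is +9 — the shift increases by 1 each position. Each letter shifts forward by (position + 6), i.e. 6, 7, 8, … — the shift grows by one for each successive letter.
For tramp: t+6=z, r+7=y, a+8=i, m+9=v, p+10=z.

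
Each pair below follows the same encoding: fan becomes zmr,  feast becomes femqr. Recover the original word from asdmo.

The output letters match the input read backwards, each shifted +12: fan reversed is naf. Two steps: reverse the string, then apply a Caesar shift of +12.
Reversing it on asdmo: shift back: a−12=o, s−12=g, d−12=r, m−12=a, o−12=c → ograc; then reverse → cargo.

cargo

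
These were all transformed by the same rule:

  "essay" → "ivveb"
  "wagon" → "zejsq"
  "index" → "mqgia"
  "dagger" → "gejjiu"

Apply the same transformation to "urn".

yuq

The shift depends on letter class: consonant s→v is +3, but vowel e→i is +4. Two shifts are in play — +4 for a/e/i/o/u, +3 for every other letter.
On urn: u(vowel)+4=y, r(cons)+3=u, n(cons)+3=q.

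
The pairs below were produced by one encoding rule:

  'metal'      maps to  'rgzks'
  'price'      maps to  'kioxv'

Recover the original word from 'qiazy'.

stuck

The output letters match the input read backwards, each shifted +6: metal reversed is latem. Read the word backwards and shift each letter +6.
Reversing it on qiazy: shift back: q−6=k, i−6=c, a−6=u, z−6=t, y−6=s → kcuts; then reverse → stuck.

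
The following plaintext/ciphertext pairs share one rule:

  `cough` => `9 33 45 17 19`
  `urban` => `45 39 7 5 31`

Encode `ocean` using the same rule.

c(#3)→9 and o(#15)→33: differences scale by 2, so n = 2·pos + 3. The formula is n = 2×(alphabet index, a=1) + 3.
On ocean: o=15→33, c=3→9, e=5→13, a=1→5, n=14→31.

33 9 13 5 31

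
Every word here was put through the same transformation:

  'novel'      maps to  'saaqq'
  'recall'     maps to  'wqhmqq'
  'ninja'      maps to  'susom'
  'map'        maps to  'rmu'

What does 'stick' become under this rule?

xyuhp

The shift depends on letter class: consonant n→s is +5, but vowel o→a is +12. Vowels shift forward by 12 and consonants shift forward by 5.
On stick: s(cons)+5=x, t(cons)+5=y, i(vowel)+12=u, c(cons)+5=h, k(cons)+5=p.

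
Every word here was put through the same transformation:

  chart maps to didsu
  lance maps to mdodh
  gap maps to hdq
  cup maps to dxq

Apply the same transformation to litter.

The shift depends on letter class: consonant c→d is +1, but vowel a→d is +3. Vowels shift forward by 3 and consonants shift forward by 1.
Applying it to litter: l(cons)+1=m, i(vowel)+3=l, t(cons)+1=u, t(cons)+1=u, e(vowel)+3=h, r(cons)+1=s.

mluuhs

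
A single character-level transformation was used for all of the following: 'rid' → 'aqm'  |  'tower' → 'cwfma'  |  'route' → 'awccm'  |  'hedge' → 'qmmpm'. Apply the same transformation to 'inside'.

The shift depends on letter class: consonant r→a is +9, but vowel i→q is +8. The rule splits by letter class: vowels +8, consonants +9.
On inside: i(vowel)+8=q, n(cons)+9=w, s(cons)+9=b, i(vowel)+8=q, d(cons)+9=m, e(vowel)+8=m.

qwbqmm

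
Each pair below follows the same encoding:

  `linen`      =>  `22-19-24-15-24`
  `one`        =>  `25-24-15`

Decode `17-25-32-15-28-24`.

The number is (letter's place in the alphabet, a=1) + 10.
Reversing it on 17-25-32-15-28-24: 17→(17−10)÷1=7=g, 25→(25−10)÷1=15=o, 32→(32−10)÷1=22=v, 15→(15−10)÷1=5=e, 28→(28−10)÷1=18=r, 24→(24−10)÷1=14=n.

govern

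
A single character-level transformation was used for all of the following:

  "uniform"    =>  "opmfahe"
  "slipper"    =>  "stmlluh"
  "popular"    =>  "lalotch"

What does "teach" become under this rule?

ducyb

Treating letters as 0–25, the rule is x ↦ 11x + 2 (mod 26).
Applying it to teach: t(19)→11·19+2≡3=d; e(4)→11·4+2≡20=u; a(0)→11·0+2≡2=c; c(2)→11·2+2≡24=y; h(7)→11·7+2≡1=b (all mod 26).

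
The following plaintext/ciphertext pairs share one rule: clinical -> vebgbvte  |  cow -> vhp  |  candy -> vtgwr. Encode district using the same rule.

wblmkbvm

Compare letters: c→v is +19, l→e is +19, i→b is +19 — a constant shift. Each letter is shifted forward by 19 in the alphabet (a Caesar shift of +19).
For district: d+19=w, i+19=b, s+19=l, t+19=m, r+19=k, i+19=b, c+19=v, t+19=m.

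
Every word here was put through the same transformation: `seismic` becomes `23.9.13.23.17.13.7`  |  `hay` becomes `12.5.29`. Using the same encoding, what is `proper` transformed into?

20.22.19.20.9.22

The number is (letter's place in the alphabet, a=1) + 4.
Applying it to proper: p=16→20, r=18→22, o=15→19, p=16→20, e=5→9, r=18→22.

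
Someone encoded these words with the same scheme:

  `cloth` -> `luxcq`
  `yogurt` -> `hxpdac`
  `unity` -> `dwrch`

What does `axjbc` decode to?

roast

This is a Caesar cipher with shift 9.
Reversing it on axjbc: a−9=r, x−9=o, j−9=a, b−9=s, c−9=t.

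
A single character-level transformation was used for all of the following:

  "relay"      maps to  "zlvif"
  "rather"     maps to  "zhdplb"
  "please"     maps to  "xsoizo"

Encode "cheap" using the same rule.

kooiw

Shifts by position in relay: pos 0: r→z (+8), pos 1: e→l (+7), pos 2: l→v (+10), pos 3: a→i (+8), pos 4: y→f (+7) — repeating every 3. It's a Vigenère-style cipher with numeric key [8,7,10]: position i shifts by key[i mod 3].
Applying it to cheap: c+8=k, h+7=o, e+10=o, a+8=i, p+7=w.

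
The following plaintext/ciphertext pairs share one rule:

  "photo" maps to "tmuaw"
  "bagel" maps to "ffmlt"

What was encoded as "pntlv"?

linen

In photo: p→t is +4, h→m is +5, o→u is +6, t→a is +7 — the shift increases by 1 each position. The shift increases by 1 at each position, starting from +4: 4, 5, 6, ….
Reversing it on pntlv: p−4=l, n−5=i, t−6=n, l−7=e, v−8=n.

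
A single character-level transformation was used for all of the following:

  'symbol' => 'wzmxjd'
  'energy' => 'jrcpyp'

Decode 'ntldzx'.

mosaic

The output letters match the input read backwards, each shifted +11: symbol reversed is lobmys. The word is reversed, then every letter is shifted forward by 11.
Undoing it on ntldzx: shift back: n−11=c, t−11=i, l−11=a, d−11=s, z−11=o, x−11=m → ciasom; then reverse → mosaic.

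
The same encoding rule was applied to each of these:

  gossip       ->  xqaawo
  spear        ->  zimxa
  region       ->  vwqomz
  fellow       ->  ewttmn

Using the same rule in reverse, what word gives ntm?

elf

The output letters match the input read backwards, each shifted +8: gossip reversed is pissog. Two steps: reverse the string, then apply a Caesar shift of +8.
Reversing it on ntm: shift back: n−8=f, t−8=l, m−8=e → fle; then reverse → elf.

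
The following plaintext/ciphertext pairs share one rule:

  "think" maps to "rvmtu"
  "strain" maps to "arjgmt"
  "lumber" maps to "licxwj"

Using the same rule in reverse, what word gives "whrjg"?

extra

Each letter's alphabet position (a=0..z=25) is mapped through 17·x+6 mod 26 — an affine cipher.
Reversing it on whrjg: w(22)→23·(22−6)≡4=e; h(7)→23·(7−6)≡23=x; r(17)→23·(17−6)≡19=t; j(9)→23·(9−6)≡17=r; g(6)→23·(6−6)≡0=a (all mod 26).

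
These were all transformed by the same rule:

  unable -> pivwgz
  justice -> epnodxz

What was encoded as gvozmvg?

lateral

Compare letters: u→p is +21, n→i is +21, a→v is +21 — a constant shift. Each letter is shifted forward by 21 in the alphabet (a Caesar shift of +21).
Reversing it on gvozmvg: g−21=l, v−21=a, o−21=t, z−21=e, m−21=r, v−21=a, g−21=l.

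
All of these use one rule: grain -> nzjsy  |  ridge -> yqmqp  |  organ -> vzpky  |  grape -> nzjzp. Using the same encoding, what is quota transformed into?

xcxdl

Each letter shifts forward by (position + 7), i.e. 7, 8, 9, … — the shift grows by one for each successive letter.
For quota: q+7=x, u+8=c, o+9=x, t+10=d, a+11=l.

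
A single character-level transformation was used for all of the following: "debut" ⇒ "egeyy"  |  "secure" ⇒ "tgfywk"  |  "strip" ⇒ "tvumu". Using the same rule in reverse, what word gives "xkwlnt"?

within

In debut: d→e is +1, e→g is +2, b→e is +3, u→y is +4 — the shift increases by 1 each position. Each letter shifts forward by (position + 1), i.e. 1, 2, 3, … — the shift grows by one for each successive letter.
Decoding xkwlnt: x−1=w, k−2=i, w−3=t, l−4=h, n−5=i, t−6=n.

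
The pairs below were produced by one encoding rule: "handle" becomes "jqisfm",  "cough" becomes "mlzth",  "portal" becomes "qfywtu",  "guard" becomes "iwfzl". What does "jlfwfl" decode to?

garage

The output letters match the input read backwards, each shifted +5: handle reversed is eldnah. Two steps: reverse the string, then apply a Caesar shift of +5.
Reversing it on jlfwfl: shift back: j−5=e, l−5=g, f−5=a, w−5=r, f−5=a, l−5=g → egarag; then reverse → garage.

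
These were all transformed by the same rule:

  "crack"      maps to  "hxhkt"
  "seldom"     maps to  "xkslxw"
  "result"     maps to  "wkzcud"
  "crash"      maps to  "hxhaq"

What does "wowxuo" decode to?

ripple

The shift increases by 1 at each position, starting from +5: 5, 6, 7, ….
Undoing it on wowxuo: w−5=r, o−6=i, w−7=p, x−8=p, u−9=l, o−10=e.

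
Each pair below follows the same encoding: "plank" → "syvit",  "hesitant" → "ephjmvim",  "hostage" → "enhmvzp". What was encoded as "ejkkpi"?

hidden

Each letter's alphabet position (a=0..z=25) is mapped through 5·x+21 mod 26 — an affine cipher.
Reversing it on ejkkpi: e(4)→21·(4−21)≡7=h; j(9)→21·(9−21)≡8=i; k(10)→21·(10−21)≡3=d; k(10)→21·(10−21)≡3=d; p(15)→21·(15−21)≡4=e; i(8)→21·(8−21)≡13=n (all mod 26).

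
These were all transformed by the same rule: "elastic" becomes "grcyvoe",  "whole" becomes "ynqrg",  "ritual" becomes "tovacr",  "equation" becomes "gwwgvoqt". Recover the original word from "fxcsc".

drama

Shifts by position in elastic: pos 0: e→g (+2), pos 1: l→r (+6), pos 2: a→c (+2), pos 3: s→y (+6) — repeating every 2. The shifts repeat in a cycle of length 2: positions 0,1,… shift by +2, +6, then the pattern repeats.
Undoing it on fxcsc: f−2=d, x−6=r, c−2=a, s−6=m, c−2=a.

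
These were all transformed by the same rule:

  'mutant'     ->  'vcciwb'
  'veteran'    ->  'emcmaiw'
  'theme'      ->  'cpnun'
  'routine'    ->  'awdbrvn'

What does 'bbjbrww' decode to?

station

A repeating key of period 2 is used — shifts +9, +8 over and over.
Decoding bbjbrww: b−9=s, b−8=t, j−9=a, b−8=t, r−9=i, w−8=o, w−9=n.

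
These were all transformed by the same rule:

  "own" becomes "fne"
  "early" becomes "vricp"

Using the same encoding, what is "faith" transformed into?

Each letter is shifted forward by 17 in the alphabet (a Caesar shift of +17).
On faith: f+17=w, a+17=r, i+17=z, t+17=k, h+17=y.

wrzky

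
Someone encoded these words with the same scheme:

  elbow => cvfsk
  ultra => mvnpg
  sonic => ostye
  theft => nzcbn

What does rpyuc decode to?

prime

This is an affine cipher: with a=0,…,z=25, each position x becomes (25x+6) mod 26.
Reversing it on rpyuc: r(17)→25·(17−6)≡15=p; p(15)→25·(15−6)≡17=r; y(24)→25·(24−6)≡8=i; u(20)→25·(20−6)≡12=m; c(2)→25·(2−6)≡4=e (all mod 26).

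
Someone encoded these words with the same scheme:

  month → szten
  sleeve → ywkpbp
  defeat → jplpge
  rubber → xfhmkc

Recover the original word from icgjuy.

Shifts by position in month: pos 0: m→s (+6), pos 1: o→z (+11), pos 2: n→t (+6), pos 3: t→e (+11) — repeating every 2. It's a Vigenère-style cipher with numeric key [6,11]: position i shifts by key[i mod 2].
Undoing it on icgjuy: i−6=c, c−11=r, g−6=a, j−11=y, u−6=o, y−11=n.

crayon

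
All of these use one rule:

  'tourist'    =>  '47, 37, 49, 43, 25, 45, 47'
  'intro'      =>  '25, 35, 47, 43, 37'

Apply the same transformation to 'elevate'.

With a=1..z=26, the number is 2·pos + 7.
On elevate: e=5→17, l=12→31, e=5→17, v=22→51, a=1→9, t=20→47, e=5→17.

17, 31, 17, 51, 9, 47, 17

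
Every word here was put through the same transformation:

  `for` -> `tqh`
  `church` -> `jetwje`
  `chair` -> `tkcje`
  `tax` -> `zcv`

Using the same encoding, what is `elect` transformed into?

The output letters match the input read backwards, each shifted +2: for reversed is rof. Two steps: reverse the string, then apply a Caesar shift of +2.
Applying it to elect: reverse → tcele; then shift: t+2=v, c+2=e, e+2=g, l+2=n, e+2=g.

vegng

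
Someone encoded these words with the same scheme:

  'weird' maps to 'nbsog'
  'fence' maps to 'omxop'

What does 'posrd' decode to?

thief

Read the word backwards and shift each letter +10.
Undoing it on posrd: shift back: p−10=f, o−10=e, s−10=i, r−10=h, d−10=t → feiht; then reverse → thief.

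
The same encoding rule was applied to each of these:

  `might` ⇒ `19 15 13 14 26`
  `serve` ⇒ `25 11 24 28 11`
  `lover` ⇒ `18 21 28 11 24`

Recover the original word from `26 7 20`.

tan

Letters become their 1-based position plus 6 (so a→7, b→8, …).
Reversing it on 26 7 20: 26→(26−6)÷1=20=t, 7→(7−6)÷1=1=a, 20→(20−6)÷1=14=n.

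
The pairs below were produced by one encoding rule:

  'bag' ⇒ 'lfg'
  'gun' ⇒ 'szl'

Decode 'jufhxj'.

The word is reversed, then every letter is shifted forward by 5.
Decoding jufhxj: shift back: j−5=e, u−5=p, f−5=a, h−5=c, x−5=s, j−5=e → epacse; then reverse → escape.

escape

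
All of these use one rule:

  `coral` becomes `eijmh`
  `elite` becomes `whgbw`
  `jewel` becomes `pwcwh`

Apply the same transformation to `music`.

c(2)→e(4) and o(14)→i(8) fit y≡9x+12 (mod 26); the inverse of 9 mod 26 is 3. Each letter's alphabet position (a=0..z=25) is mapped through 9·x+12 mod 26 — an affine cipher.
On music: m(12)→9·12+12≡16=q; u(20)→9·20+12≡10=k; s(18)→9·18+12≡18=s; i(8)→9·8+12≡6=g; c(2)→9·2+12≡4=e (all mod 26).

qksge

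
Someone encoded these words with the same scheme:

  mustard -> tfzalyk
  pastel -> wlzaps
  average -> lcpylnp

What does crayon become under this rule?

The shift depends on letter class: consonant m→t is +7, but vowel u→f is +11. The rule splits by letter class: vowels +11, consonants +7.
On crayon: c(cons)+7=j, r(cons)+7=y, a(vowel)+11=l, y(cons)+7=f, o(vowel)+11=z, n(cons)+7=u.

jylfzu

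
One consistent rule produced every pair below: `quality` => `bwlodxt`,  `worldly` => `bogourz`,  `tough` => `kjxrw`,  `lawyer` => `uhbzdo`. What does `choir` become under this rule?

ulrkf

The output letters match the input read backwards, each shifted +3: quality reversed is ytilauq. The word is reversed, then every letter is shifted forward by 3.
On choir: reverse → riohc; then shift: r+3=u, i+3=l, o+3=r, h+3=k, c+3=f.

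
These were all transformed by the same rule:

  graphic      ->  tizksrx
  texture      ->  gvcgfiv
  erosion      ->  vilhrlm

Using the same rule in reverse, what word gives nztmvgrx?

magnetic

Each pair mirrors across the alphabet (g↔t, r↔i, a↔z): positions sum to 25. Letters are reflected about the middle of the alphabet (position → 25−position): Atbash.
Reversing it on nztmvgrx: n↔m, z↔a, t↔g, m↔n, v↔e, g↔t, r↔i, x↔c.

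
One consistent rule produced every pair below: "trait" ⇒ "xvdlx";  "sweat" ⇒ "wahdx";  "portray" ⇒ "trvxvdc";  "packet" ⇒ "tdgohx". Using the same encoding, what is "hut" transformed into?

The shift depends on letter class: consonant t→x is +4, but vowel a→d is +3. Two shifts are in play — +3 for a/e/i/o/u, +4 for every other letter.
On hut: h(cons)+4=l, u(vowel)+3=x, t(cons)+4=x.

lxx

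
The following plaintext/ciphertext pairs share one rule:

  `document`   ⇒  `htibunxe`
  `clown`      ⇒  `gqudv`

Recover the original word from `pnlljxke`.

lifeboat

In document: d→h is +4, o→t is +5, c→i is +6, u→b is +7 — the shift increases by 1 each position. Each letter shifts forward by (position + 4), i.e. 4, 5, 6, … — the shift grows by one for each successive letter.
Reversing it on pnlljxke: p−4=l, n−5=i, l−6=f, l−7=e, j−8=b, x−9=o, k−10=a, e−11=t.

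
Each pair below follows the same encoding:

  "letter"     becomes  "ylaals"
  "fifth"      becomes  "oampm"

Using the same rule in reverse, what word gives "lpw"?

pie

The output letters match the input read backwards, each shifted +7: letter reversed is rettel. Read the word backwards and shift each letter +7.
Decoding lpw: shift back: l−7=e, p−7=i, w−7=p → eip; then reverse → pie.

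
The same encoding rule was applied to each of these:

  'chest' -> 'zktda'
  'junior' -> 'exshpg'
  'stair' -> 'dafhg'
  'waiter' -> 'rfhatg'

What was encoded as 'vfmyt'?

c(2)→z(25) and h(7)→k(10) fit y≡23x+5 (mod 26); the inverse of 23 mod 26 is 17. Each letter's alphabet position (a=0..z=25) is mapped through 23·x+5 mod 26 — an affine cipher.
Undoing it on vfmyt: v(21)→17·(21−5)≡12=m; f(5)→17·(5−5)≡0=a; m(12)→17·(12−5)≡15=p; y(24)→17·(24−5)≡11=l; t(19)→17·(19−5)≡4=e (all mod 26).

maple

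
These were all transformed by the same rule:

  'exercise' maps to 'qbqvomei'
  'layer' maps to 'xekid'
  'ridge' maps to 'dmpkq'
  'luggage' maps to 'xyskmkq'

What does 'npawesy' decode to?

Shifts by position in exercise: pos 0: e→q (+12), pos 1: x→b (+4), pos 2: e→q (+12), pos 3: r→v (+4) — repeating every 2. The shifts repeat in a cycle of length 2: positions 0,1,… shift by +12, +4, then the pattern repeats.
Undoing it on npawesy: n−12=b, p−4=l, a−12=o, w−4=s, e−12=s, s−4=o, y−12=m.

blossom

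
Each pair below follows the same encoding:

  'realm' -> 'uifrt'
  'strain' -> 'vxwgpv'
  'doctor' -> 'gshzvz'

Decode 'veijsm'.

saddle

Letter i (0-indexed) is shifted by i+3, so successive shifts are 3, 4, 5, ….
Decoding veijsm: v−3=s, e−4=a, i−5=d, j−6=d, s−7=l, m−8=e.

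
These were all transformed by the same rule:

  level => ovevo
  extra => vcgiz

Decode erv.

This is the alphabet-reversal cipher (Atbash): a becomes z, b becomes y, etc.
Decoding erv: e↔v, r↔i, v↔e.

vie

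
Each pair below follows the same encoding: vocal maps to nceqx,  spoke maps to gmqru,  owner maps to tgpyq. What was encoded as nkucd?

basil

The output letters match the input read backwards, each shifted +2: vocal reversed is lacov. Read the word backwards and shift each letter +2.
Undoing it on nkucd: shift back: n−2=l, k−2=i, u−2=s, c−2=a, d−2=b → lisab; then reverse → basil.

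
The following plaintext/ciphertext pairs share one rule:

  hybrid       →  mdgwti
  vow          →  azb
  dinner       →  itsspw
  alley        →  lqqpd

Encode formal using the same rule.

The shift depends on letter class: consonant h→m is +5, but vowel i→t is +11. The rule splits by letter class: vowels +11, consonants +5.
On formal: f(cons)+5=k, o(vowel)+11=z, r(cons)+5=w, m(cons)+5=r, a(vowel)+11=l, l(cons)+5=q.

kzwrlq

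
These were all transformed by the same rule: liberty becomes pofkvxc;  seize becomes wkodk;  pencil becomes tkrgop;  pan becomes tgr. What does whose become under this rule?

The rule splits by letter class: vowels +6, consonants +4.
On whose: w(cons)+4=a, h(cons)+4=l, o(vowel)+6=u, s(cons)+4=w, e(vowel)+6=k.

aluwk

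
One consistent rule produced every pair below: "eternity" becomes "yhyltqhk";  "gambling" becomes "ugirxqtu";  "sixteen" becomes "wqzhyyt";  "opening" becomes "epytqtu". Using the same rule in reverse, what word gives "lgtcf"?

ranch

e(4)→y(24) and t(19)→h(7) fit y≡11x+6 (mod 26); the inverse of 11 mod 26 is 19. This is an affine cipher: with a=0,…,z=25, each position x becomes (11x+6) mod 26.
Undoing it on lgtcf: l(11)→19·(11−6)≡17=r; g(6)→19·(6−6)≡0=a; t(19)→19·(19−6)≡13=n; c(2)→19·(2−6)≡2=c; f(5)→19·(5−6)≡7=h (all mod 26).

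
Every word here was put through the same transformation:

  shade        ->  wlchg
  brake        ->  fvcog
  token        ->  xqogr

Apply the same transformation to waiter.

ackxgv

The shift depends on letter class: consonant s→w is +4, but vowel a→c is +2. The rule splits by letter class: vowels +2, consonants +4.
For waiter: w(cons)+4=a, a(vowel)+2=c, i(vowel)+2=k, t(cons)+4=x, e(vowel)+2=g, r(cons)+4=v.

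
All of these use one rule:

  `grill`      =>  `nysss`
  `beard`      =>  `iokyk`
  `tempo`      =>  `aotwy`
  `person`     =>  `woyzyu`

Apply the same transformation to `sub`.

zei

The shift depends on letter class: consonant g→n is +7, but vowel i→s is +10. Vowels shift forward by 10 and consonants shift forward by 7.
Applying it to sub: s(cons)+7=z, u(vowel)+10=e, b(cons)+7=i.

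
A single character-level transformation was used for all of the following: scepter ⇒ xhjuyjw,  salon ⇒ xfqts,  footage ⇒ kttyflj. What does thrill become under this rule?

Compare letters: s→x is +5, c→h is +5, e→j is +5 — a constant shift. Each letter is shifted forward by 5 in the alphabet (a Caesar shift of +5).
Applying it to thrill: t+5=y, h+5=m, r+5=w, i+5=n, l+5=q, l+5=q.

ymwnqq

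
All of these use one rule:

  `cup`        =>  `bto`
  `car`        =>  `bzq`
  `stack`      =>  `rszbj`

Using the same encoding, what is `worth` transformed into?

Compare letters: c→b is +25, u→t is +25, p→o is +25 — a constant shift. Every letter moves 25 places later in the alphabet, wrapping around z→a.
For worth: w+25=v, o+25=n, r+25=q, t+25=s, h+25=g.

vnqsg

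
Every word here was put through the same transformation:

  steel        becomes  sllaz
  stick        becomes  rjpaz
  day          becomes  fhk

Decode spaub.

until

The output letters match the input read backwards, each shifted +7: steel reversed is leets. Read the word backwards and shift each letter +7.
Decoding spaub: shift back: s−7=l, p−7=i, a−7=t, u−7=n, b−7=u → litnu; then reverse → until.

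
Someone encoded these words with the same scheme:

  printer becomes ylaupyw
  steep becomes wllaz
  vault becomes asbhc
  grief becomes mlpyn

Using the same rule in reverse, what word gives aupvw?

point

Two steps: reverse the string, then apply a Caesar shift of +7.
Reversing it on aupvw: shift back: a−7=t, u−7=n, p−7=i, v−7=o, w−7=p → tniop; then reverse → point.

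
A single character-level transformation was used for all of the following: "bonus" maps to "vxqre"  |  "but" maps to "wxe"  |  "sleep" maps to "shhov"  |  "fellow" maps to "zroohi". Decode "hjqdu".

range

The output letters match the input read backwards, each shifted +3: bonus reversed is sunob. Two steps: reverse the string, then apply a Caesar shift of +3.
Undoing it on hjqdu: shift back: h−3=e, j−3=g, q−3=n, d−3=a, u−3=r → egnar; then reverse → range.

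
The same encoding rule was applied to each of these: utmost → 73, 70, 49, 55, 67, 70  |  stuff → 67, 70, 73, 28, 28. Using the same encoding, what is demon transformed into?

u(#21)→73 and t(#20)→70: differences scale by 3, so n = 3·pos + 10. The formula is n = 3×(alphabet index, a=1) + 10.
On demon: d=4→22, e=5→25, m=13→49, o=15→55, n=14→52.

22, 25, 49, 55, 52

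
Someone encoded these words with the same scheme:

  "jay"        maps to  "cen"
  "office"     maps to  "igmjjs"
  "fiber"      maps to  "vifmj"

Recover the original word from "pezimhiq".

The output letters match the input read backwards, each shifted +4: jay reversed is yaj. Read the word backwards and shift each letter +4.
Undoing it on pezimhiq: shift back: p−4=l, e−4=a, z−4=v, i−4=e, m−4=i, h−4=d, i−4=e, q−4=m → laveidem; then reverse → medieval.

medieval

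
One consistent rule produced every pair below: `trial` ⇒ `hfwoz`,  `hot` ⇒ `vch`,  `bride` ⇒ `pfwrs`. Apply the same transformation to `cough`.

Compare letters: t→h is +14, r→f is +14, i→w is +14 — a constant shift. This is a Caesar cipher with shift 14.
On cough: c+14=q, o+14=c, u+14=i, g+14=u, h+14=v.

qciuv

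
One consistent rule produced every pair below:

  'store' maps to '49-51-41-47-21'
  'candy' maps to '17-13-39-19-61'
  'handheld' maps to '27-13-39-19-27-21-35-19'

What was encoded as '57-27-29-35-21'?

s(#19)→49 and t(#20)→51: differences scale by 2, so n = 2·pos + 11. The formula is n = 2×(alphabet index, a=1) + 11.
Reversing it on 57-27-29-35-21: 57→(57−11)÷2=23=w, 27→(27−11)÷2=8=h, 29→(29−11)÷2=9=i, 35→(35−11)÷2=12=l, 21→(21−11)÷2=5=e.

while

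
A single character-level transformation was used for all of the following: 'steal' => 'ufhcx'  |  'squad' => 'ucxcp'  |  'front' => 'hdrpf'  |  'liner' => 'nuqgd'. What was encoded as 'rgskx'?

It's a Vigenère-style cipher with numeric key [2,12,3]: position i shifts by key[i mod 3].
Undoing it on rgskx: r−2=p, g−12=u, s−3=p, k−2=i, x−12=l.

pupil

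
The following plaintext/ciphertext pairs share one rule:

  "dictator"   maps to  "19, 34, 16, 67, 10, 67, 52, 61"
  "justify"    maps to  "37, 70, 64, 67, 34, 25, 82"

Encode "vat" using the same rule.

d(#4)→19 and i(#9)→34: differences scale by 3, so n = 3·pos + 7. Each letter becomes 3×(its alphabet position, a=1..z=26) + 7.
On vat: v=22→73, a=1→10, t=20→67.

73, 10, 67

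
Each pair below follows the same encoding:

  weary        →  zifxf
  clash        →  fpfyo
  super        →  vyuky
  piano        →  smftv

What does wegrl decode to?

In weary: w→z is +3, e→i is +4, a→f is +5, r→x is +6 — the shift increases by 1 each position. Each letter shifts forward by (position + 3), i.e. 3, 4, 5, … — the shift grows by one for each successive letter.
Reversing it on wegrl: w−3=t, e−4=a, g−5=b, r−6=l, l−7=e.

table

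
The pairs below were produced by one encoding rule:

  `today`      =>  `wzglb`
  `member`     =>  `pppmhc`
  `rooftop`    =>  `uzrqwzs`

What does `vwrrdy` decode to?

Shifts by position in today: pos 0: t→w (+3), pos 1: o→z (+11), pos 2: d→g (+3), pos 3: a→l (+11) — repeating every 2. The shifts repeat in a cycle of length 2: positions 0,1,… shift by +3, +11, then the pattern repeats.
Decoding vwrrdy: v−3=s, w−11=l, r−3=o, r−11=g, d−3=a, y−11=n.

slogan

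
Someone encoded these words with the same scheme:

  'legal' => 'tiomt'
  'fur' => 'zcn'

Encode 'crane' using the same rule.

The output letters match the input read backwards, each shifted +8: legal reversed is lagel. The word is reversed, then every letter is shifted forward by 8.
For crane: reverse → enarc; then shift: e+8=m, n+8=v, a+8=i, r+8=z, c+8=k.

mvizk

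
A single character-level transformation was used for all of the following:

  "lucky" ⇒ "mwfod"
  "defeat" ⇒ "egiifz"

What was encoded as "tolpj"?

In lucky: l→m is +1, u→w is +2, c→f is +3, k→o is +4 — the shift increases by 1 each position. Each letter shifts forward by (position + 1), i.e. 1, 2, 3, … — the shift grows by one for each successive letter.
Undoing it on tolpj: t−1=s, o−2=m, l−3=i, p−4=l, j−5=e.

smile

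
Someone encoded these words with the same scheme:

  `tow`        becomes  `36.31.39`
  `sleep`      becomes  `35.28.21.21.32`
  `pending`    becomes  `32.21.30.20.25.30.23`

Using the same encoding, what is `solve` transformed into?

t is letter #20 and maps to 36: an offset of 16. The number is (letter's place in the alphabet, a=1) + 16.
Applying it to solve: s=19→35, o=15→31, l=12→28, v=22→38, e=5→21.

35.31.28.38.21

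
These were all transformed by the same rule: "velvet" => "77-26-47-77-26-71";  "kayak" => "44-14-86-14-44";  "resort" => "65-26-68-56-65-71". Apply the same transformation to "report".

65-26-59-56-65-71

v(#22)→77 and e(#5)→26: differences scale by 3, so n = 3·pos + 11. With a=1..z=26, the number is 3·pos + 11.
For report: r=18→65, e=5→26, p=16→59, o=15→56, r=18→65, t=20→71.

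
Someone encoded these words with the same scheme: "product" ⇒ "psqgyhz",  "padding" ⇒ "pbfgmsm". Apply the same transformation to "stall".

Each letter shifts forward by its position index (0, 1, 2, …) — the shift grows by one for each successive letter.
Applying it to stall: s+0=s, t+1=u, a+2=c, l+3=o, l+4=p.

sucop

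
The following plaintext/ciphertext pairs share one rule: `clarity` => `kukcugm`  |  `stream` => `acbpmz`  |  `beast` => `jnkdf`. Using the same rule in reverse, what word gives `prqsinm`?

In clarity: c→k is +8, l→u is +9, a→k is +10, r→c is +11 — the shift increases by 1 each position. Each letter shifts forward by (position + 8), i.e. 8, 9, 10, … — the shift grows by one for each successive letter.
Reversing it on prqsinm: p−8=h, r−9=i, q−10=g, s−11=h, i−12=w, n−13=a, m−14=y.

highway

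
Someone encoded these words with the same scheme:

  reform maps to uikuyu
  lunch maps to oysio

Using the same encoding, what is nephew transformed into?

qiunle

In reform: r→u is +3, e→i is +4, f→k is +5, o→u is +6 — the shift increases by 1 each position. Letter i (0-indexed) is shifted by i+3, so successive shifts are 3, 4, 5, ….
On nephew: n+3=q, e+4=i, p+5=u, h+6=n, e+7=l, w+8=e.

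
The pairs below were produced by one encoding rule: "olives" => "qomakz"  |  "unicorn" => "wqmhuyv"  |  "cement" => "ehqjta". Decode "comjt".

alien

In olives: o→q is +2, l→o is +3, i→m is +4, v→a is +5 — the shift increases by 1 each position. Each letter shifts forward by (position + 2), i.e. 2, 3, 4, … — the shift grows by one for each successive letter.
Undoing it on comjt: c−2=a, o−3=l, m−4=i, j−5=e, t−6=n.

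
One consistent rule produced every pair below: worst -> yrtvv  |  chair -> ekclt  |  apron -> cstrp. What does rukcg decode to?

Shifts by position in worst: pos 0: w→y (+2), pos 1: o→r (+3), pos 2: r→t (+2), pos 3: s→v (+3) — repeating every 2. A repeating key of period 2 is used — shifts +2, +3 over and over.
Decoding rukcg: r−2=p, u−3=r, k−2=i, c−3=z, g−2=e.

prize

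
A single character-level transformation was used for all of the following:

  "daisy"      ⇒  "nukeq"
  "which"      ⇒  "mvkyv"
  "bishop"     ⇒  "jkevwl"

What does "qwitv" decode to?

Treating letters as 0–25, the rule is x ↦ 15x + 20 (mod 26).
Decoding qwitv: q(16)→7·(16−20)≡24=y; w(22)→7·(22−20)≡14=o; i(8)→7·(8−20)≡20=u; t(19)→7·(19−20)≡19=t; v(21)→7·(21−20)≡7=h (all mod 26).

youth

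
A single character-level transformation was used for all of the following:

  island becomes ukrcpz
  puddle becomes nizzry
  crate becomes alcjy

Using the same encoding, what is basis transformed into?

Each letter's alphabet position (a=0..z=25) is mapped through 25·x+2 mod 26 — an affine cipher.
Applying it to basis: b(1)→25·1+2≡1=b; a(0)→25·0+2≡2=c; s(18)→25·18+2≡10=k; i(8)→25·8+2≡20=u; s(18)→25·18+2≡10=k (all mod 26).

bckuk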